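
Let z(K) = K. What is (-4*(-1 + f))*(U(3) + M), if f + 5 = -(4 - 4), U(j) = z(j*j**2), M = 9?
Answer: 864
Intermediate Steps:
U(j) = j**3 (U(j) = j*j**2 = j**3)
f = -5 (f = -5 - (4 - 4) = -5 - 1*0 = -5 + 0 = -5)
(-4*(-1 + f))*(U(3) + M) = (-4*(-1 - 5))*(3**3 + 9) = (-4*(-6))*(27 + 9) = 24*36 = 864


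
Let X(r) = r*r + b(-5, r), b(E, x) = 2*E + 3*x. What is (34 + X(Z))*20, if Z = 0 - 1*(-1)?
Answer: 560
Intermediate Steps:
Z = 1 (Z = 0 + 1 = 1)
X(r) = -10 + r² + 3*r (X(r) = r*r + (2*(-5) + 3*r) = r² + (-10 + 3*r) = -10 + r² + 3*r)
(34 + X(Z))*20 = (34 + (-10 + 1² + 3*1))*20 = (34 + (-10 + 1 + 3))*20 = (34 - 6)*20 = 28*20 = 560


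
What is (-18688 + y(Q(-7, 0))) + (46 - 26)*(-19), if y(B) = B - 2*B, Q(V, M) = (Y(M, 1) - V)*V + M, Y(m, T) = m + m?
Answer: -19019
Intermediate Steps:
Y(m, T) = 2*m
Q(V, M) = M + V*(-V + 2*M) (Q(V, M) = (2*M - V)*V + M = (-V + 2*M)*V + M = V*(-V + 2*M) + M = M + V*(-V + 2*M))
y(B) = -B
(-18688 + y(Q(-7, 0))) + (46 - 26)*(-19) = (-18688 - (0 - 1*(-7)² + 2*0*(-7))) + (46 - 26)*(-19) = (-18688 - (0 - 1*49 + 0)) + 20*(-19) = (-18688 - (0 - 49 + 0)) - 380 = (-18688 - 1*(-49)) - 380 = (-18688 + 49) - 380 = -18639 - 380 = -19019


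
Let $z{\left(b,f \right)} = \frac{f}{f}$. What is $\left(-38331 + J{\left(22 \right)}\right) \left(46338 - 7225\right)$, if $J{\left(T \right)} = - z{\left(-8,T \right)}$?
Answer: $-1499279516$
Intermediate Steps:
$z{\left(b,f \right)} = 1$
$J{\left(T \right)} = -1$ ($J{\left(T \right)} = \left(-1\right) 1 = -1$)
$\left(-38331 + J{\left(22 \right)}\right) \left(46338 - 7225\right) = \left(-38331 - 1\right) \left(46338 - 7225\right) = \left(-38332\right) 39113 = -1499279516$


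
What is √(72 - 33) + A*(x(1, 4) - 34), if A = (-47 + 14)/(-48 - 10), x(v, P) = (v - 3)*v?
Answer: -594/29 + √39 ≈ -14.238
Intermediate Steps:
x(v, P) = v*(-3 + v) (x(v, P) = (-3 + v)*v = v*(-3 + v))
A = 33/58 (A = -33/(-58) = -33*(-1/58) = 33/58 ≈ 0.56897)
√(72 - 33) + A*(x(1, 4) - 34) = √(72 - 33) + 33*(1*(-3 + 1) - 34)/58 = √39 + 33*(1*(-2) - 34)/58 = √39 + 33*(-2 - 34)/58 = √39 + (33/58)*(-36) = √39 - 594/29 = -594/29 + √39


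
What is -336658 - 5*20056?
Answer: -436938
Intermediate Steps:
-336658 - 5*20056 = -336658 - 1*100280 = -336658 - 100280 = -436938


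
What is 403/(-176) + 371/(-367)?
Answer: -213197/64592 ≈ -3.3007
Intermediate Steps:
403/(-176) + 371/(-367) = 403*(-1/176) + 371*(-1/367) = -403/176 - 371/367 = -213197/64592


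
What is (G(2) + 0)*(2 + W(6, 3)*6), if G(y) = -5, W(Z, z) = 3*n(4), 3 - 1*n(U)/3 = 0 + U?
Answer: 260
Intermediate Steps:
n(U) = 9 - 3*U (n(U) = 9 - 3*(0 + U) = 9 - 3*U)
W(Z, z) = -9 (W(Z, z) = 3*(9 - 3*4) = 3*(9 - 12) = 3*(-3) = -9)
(G(2) + 0)*(2 + W(6, 3)*6) = (-5 + 0)*(2 - 9*6) = -5*(2 - 54) = -5*(-52) = 260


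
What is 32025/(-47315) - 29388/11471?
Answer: -351570399/108550073 ≈ -3.2388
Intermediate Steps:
32025/(-47315) - 29388/11471 = 32025*(-1/47315) - 29388*1/11471 = -6405/9463 - 29388/11471 = -351570399/108550073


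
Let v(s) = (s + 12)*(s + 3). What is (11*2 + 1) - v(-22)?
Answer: -167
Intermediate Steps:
v(s) = (3 + s)*(12 + s) (v(s) = (12 + s)*(3 + s) = (3 + s)*(12 + s))
(11*2 + 1) - v(-22) = (11*2 + 1) - (36 + (-22)² + 15*(-22)) = (22 + 1) - (36 + 484 - 330) = 23 - 1*190 = 23 - 190 = -167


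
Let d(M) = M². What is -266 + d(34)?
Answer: 890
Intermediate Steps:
-266 + d(34) = -266 + 34² = -266 + 1156 = 890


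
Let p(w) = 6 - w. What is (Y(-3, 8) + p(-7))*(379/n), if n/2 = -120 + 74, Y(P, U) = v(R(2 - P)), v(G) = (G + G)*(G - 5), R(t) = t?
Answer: -4927/92 ≈ -53.554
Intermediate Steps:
v(G) = 2*G*(-5 + G) (v(G) = (2*G)*(-5 + G) = 2*G*(-5 + G))
Y(P, U) = 2*(-3 - P)*(2 - P) (Y(P, U) = 2*(2 - P)*(-5 + (2 - P)) = 2*(2 - P)*(-3 - P) = 2*(-3 - P)*(2 - P))
n = -92 (n = 2*(-120 + 74) = 2*(-46) = -92)
(Y(-3, 8) + p(-7))*(379/n) = (2*(-2 - 3)*(3 - 3) + (6 - 1*(-7)))*(379/(-92)) = (2*(-5)*0 + (6 + 7))*(379*(-1/92)) = (0 + 13)*(-379/92) = 13*(-379/92) = -4927/92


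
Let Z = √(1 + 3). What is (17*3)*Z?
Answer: 102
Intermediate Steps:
Z = 2 (Z = √4 = 2)
(17*3)*Z = (17*3)*2 = 51*2 = 102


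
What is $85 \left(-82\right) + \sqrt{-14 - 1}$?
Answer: $-6970 + i \sqrt{15} \approx -6970.0 + 3.873 i$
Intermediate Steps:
$85 \left(-82\right) + \sqrt{-14 - 1} = -6970 + \sqrt{-15} = -6970 + i \sqrt{15}$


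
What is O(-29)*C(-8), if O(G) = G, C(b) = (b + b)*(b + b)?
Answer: -7424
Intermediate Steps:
C(b) = 4*b² (C(b) = (2*b)*(2*b) = 4*b²)
O(-29)*C(-8) = -116*(-8)² = -116*64 = -29*256 = -7424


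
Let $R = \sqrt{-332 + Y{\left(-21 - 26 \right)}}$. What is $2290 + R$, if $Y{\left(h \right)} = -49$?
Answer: $2290 + i \sqrt{381} \approx 2290.0 + 19.519 i$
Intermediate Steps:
$R = i \sqrt{381}$ ($R = \sqrt{-332 - 49} = \sqrt{-381} = i \sqrt{381} \approx 19.519 i$)
$2290 + R = 2290 + i \sqrt{381}$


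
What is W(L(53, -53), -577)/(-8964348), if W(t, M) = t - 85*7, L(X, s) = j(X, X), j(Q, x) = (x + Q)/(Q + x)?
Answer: 99/1494058 ≈ 6.6262e-5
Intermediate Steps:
j(Q, x) = 1 (j(Q, x) = (Q + x)/(Q + x) = 1)
L(X, s) = 1
W(t, M) = -595 + t (W(t, M) = t - 1*595 = t - 595 = -595 + t)
W(L(53, -53), -577)/(-8964348) = (-595 + 1)/(-8964348) = -594*(-1/8964348) = 99/1494058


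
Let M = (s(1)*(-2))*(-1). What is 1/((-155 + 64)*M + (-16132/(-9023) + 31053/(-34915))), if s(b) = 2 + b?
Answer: -315038045/171727715009 ≈ -0.0018345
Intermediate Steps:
M = 6 (M = ((2 + 1)*(-2))*(-1) = (3*(-2))*(-1) = -6*(-1) = 6)
1/((-155 + 64)*M + (-16132/(-9023) + 31053/(-34915))) = 1/((-155 + 64)*6 + (-16132/(-9023) + 31053/(-34915))) = 1/(-91*6 + (-16132*(-1/9023) + 31053*(-1/34915))) = 1/(-546 + (16132/9023 - 31053/34915)) = 1/(-546 + 283057561/315038045) = 1/(-171727715009/315038045) = -315038045/171727715009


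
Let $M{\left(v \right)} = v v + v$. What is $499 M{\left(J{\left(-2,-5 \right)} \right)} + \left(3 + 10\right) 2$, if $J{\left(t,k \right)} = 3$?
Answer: $6014$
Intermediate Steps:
$M{\left(v \right)} = v + v^{2}$ ($M{\left(v \right)} = v^{2} + v = v + v^{2}$)
$499 M{\left(J{\left(-2,-5 \right)} \right)} + \left(3 + 10\right) 2 = 499 \cdot 3 \left(1 + 3\right) + \left(3 + 10\right) 2 = 499 \cdot 3 \cdot 4 + 13 \cdot 2 = 499 \cdot 12 + 26 = 5988 + 26 = 6014$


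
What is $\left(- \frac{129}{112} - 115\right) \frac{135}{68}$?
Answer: $- \frac{1756215}{7616} \approx -230.6$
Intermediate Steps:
$\left(- \frac{129}{112} - 115\right) \frac{135}{68} = \left(- \frac{13009}{112}\right) \frac{135}{68} = - \frac{1756215}{7616}$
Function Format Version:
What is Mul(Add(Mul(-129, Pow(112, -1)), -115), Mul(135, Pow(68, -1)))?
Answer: Rational(-1756215, 7616) ≈ -230.60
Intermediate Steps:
Mul(Add(Mul(-129, Pow(112, -1)), -115), Mul(135, Pow(68, -1))) = Mul(Add(Mul(-129, Rational(1, 112)), -115), Mul(135, Rational(1, 68))) = Mul(Add(Rational(-129, 112), -115), Rational(135, 68)) = Mul(Rational(-13009, 112), Rational(135, 68)) = Rational(-1756215, 7616)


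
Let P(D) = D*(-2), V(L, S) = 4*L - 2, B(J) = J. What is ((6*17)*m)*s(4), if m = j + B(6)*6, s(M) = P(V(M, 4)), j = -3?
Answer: -94248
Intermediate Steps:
V(L, S) = -2 + 4*L
P(D) = -2*D
s(M) = 4 - 8*M (s(M) = -2*(-2 + 4*M) = 4 - 8*M)
m = 33 (m = -3 + 6*6 = -3 + 36 = 33)
((6*17)*m)*s(4) = ((6*17)*33)*(4 - 8*4) = (102*33)*(4 - 32) = 3366*(-28) = -94248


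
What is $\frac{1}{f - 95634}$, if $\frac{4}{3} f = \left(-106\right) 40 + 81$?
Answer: $- \frac{4}{395013} \approx -1.0126 \cdot 10^{-5}$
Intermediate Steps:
$f = - \frac{12477}{4}$ ($f = \frac{3 \left(\left(-106\right) 40 + 81\right)}{4} = \frac{3 \left(-4240 + 81\right)}{4} = \frac{3}{4} \left(-4159\right) = - \frac{12477}{4} \approx -3119.3$)
$\frac{1}{f - 95634} = \frac{1}{- \frac{12477}{4} - 95634} = \frac{1}{- \frac{395013}{4}} = - \frac{4}{395013}$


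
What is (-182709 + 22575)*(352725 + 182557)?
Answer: -85716847788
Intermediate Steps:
(-182709 + 22575)*(352725 + 182557) = -160134*535282 = -85716847788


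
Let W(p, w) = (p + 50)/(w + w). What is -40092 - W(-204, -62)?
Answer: -2485781/62 ≈ -40093.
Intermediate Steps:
W(p, w) = (50 + p)/(2*w) (W(p, w) = (50 + p)/((2*w)) = (50 + p)*(1/(2*w)) = (50 + p)/(2*w))
-40092 - W(-204, -62) = -40092 - (50 - 204)/(2*(-62)) = -40092 - (-1)*(-154)/(2*62) = -40092 - 1*77/62 = -40092 - 77/62 = -2485781/62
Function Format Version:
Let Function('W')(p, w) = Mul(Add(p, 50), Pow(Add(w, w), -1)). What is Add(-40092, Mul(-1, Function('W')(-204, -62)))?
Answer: Rational(-2485781, 62) ≈ -40093.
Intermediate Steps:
Function('W')(p, w) = Mul(Rational(1, 2), Pow(w, -1), Add(50, p)) (Function('W')(p, w) = Mul(Add(50, p), Pow(Mul(2, w), -1)) = Mul(Add(50, p), Mul(Rational(1, 2), Pow(w, -1))) = Mul(Rational(1, 2), Pow(w, -1), Add(50, p)))
Add(-40092, Mul(-1, Function('W')(-204, -62))) = Add(-40092, Mul(-1, Mul(Rational(1, 2), Pow(-62, -1), Add(50, -204)))) = Add(-40092, Mul(-1, Mul(Rational(1, 2), Rational(-1, 62), -154))) = Add(-40092, Mul(-1, Rational(77, 62))) = Add(-40092, Rational(-77, 62)) = Rational(-2485781, 62)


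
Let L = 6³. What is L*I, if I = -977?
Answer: -211032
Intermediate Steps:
L = 216
L*I = 216*(-977) = -211032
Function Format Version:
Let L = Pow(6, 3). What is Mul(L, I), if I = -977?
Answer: -211032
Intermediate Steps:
L = 216
Mul(L, I) = Mul(216, -977) = -211032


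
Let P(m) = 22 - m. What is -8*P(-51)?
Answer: -584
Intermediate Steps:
-8*P(-51) = -8*(22 - 1*(-51)) = -8*(22 + 51) = -8*73 = -584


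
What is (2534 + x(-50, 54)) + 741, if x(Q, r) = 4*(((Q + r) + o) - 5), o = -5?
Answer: 3251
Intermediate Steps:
x(Q, r) = -40 + 4*Q + 4*r (x(Q, r) = 4*(((Q + r) - 5) - 5) = 4*((-5 + Q + r) - 5) = 4*(-10 + Q + r) = -40 + 4*Q + 4*r)
(2534 + x(-50, 54)) + 741 = (2534 + (-40 + 4*(-50) + 4*54)) + 741 = (2534 + (-40 - 200 + 216)) + 741 = (2534 - 24) + 741 = 2510 + 741 = 3251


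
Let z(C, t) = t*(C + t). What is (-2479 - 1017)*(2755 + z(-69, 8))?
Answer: -7925432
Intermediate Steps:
(-2479 - 1017)*(2755 + z(-69, 8)) = (-2479 - 1017)*(2755 + 8*(-69 + 8)) = -3496*(2755 + 8*(-61)) = -3496*(2755 - 488) = -3496*2267 = -7925432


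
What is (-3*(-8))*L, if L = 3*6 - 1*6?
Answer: 288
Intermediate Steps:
L = 12 (L = 18 - 6 = 12)
(-3*(-8))*L = -3*(-8)*12 = 24*12 = 288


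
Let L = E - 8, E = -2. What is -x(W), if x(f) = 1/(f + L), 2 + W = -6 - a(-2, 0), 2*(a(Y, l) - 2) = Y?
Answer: 1/19 ≈ 0.052632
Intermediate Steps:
a(Y, l) = 2 + Y/2
W = -9 (W = -2 + (-6 - (2 + (½)*(-2))) = -2 + (-6 - (2 - 1)) = -2 + (-6 - 1*1) = -2 + (-6 - 1) = -2 - 7 = -9)
L = -10 (L = -2 - 8 = -10)
x(f) = 1/(-10 + f) (x(f) = 1/(f - 10) = 1/(-10 + f))
-x(W) = -1/(-10 - 9) = -1/(-19) = -1*(-1/19) = 1/19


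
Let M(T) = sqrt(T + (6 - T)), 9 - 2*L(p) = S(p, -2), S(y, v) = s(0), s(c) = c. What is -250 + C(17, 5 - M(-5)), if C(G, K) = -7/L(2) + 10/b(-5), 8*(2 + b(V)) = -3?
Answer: -43736/171 ≈ -255.77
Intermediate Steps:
b(V) = -19/8 (b(V) = -2 + (1/8)*(-3) = -2 - 3/8 = -19/8)
S(y, v) = 0
L(p) = 9/2 (L(p) = 9/2 - 1/2*0 = 9/2 + 0 = 9/2)
M(T) = sqrt(6)
C(G, K) = -986/171 (C(G, K) = -7/9/2 + 10/(-19/8) = -7*2/9 + 10*(-8/19) = -14/9 - 80/19 = -986/171)
-250 + C(17, 5 - M(-5)) = -250 - 986/171 = -43736/171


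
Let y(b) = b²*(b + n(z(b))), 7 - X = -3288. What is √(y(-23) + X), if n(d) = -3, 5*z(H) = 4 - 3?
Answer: I*√10459 ≈ 102.27*I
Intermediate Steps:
X = 3295 (X = 7 - 1*(-3288) = 7 + 3288 = 3295)
z(H) = ⅕ (z(H) = (4 - 3)/5 = (⅕)*1 = ⅕)
y(b) = b²*(-3 + b) (y(b) = b²*(b - 3) = b²*(-3 + b))
√(y(-23) + X) = √((-23)²*(-3 - 23) + 3295) = √(529*(-26) + 3295) = √(-13754 + 3295) = √(-10459) = I*√10459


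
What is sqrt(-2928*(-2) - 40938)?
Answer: 3*I*sqrt(3898) ≈ 187.3*I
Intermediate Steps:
sqrt(-2928*(-2) - 40938) = sqrt(5856 - 40938) = sqrt(-35082) = 3*I*sqrt(3898)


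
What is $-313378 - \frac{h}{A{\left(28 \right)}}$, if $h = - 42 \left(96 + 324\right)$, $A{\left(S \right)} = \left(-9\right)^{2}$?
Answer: $- \frac{2818442}{9} \approx -3.1316 \cdot 10^{5}$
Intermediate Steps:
$A{\left(S \right)} = 81$
$h = -17640$ ($h = \left(-42\right) 420 = -17640$)
$-313378 - \frac{h}{A{\left(28 \right)}} = -313378 - - \frac{17640}{81} = -313378 - \left(-17640\right) \frac{1}{81} = -313378 - - \frac{1960}{9} = -313378 + \frac{1960}{9} = - \frac{2818442}{9}$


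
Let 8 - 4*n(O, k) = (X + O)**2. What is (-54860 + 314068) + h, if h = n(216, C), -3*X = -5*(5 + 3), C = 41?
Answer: 2214554/9 ≈ 2.4606e+5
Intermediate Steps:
X = 40/3 (X = -(-5)*(5 + 3)/3 = -(-5)*8/3 = -1/3*(-40) = 40/3 ≈ 13.333)
n(O, k) = 2 - (40/3 + O)**2/4
h = -118318/9 (h = 2 - (40 + 3*216)**2/36 = 2 - (40 + 648)**2/36 = 2 - 1/36*688**2 = 2 - 1/36*473344 = 2 - 118336/9 = -118318/9 ≈ -13146.)
(-54860 + 314068) + h = (-54860 + 314068) - 118318/9 = 259208 - 118318/9 = 2214554/9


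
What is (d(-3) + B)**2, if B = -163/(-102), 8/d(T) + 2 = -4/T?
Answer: 1125721/10404 ≈ 108.20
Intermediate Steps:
d(T) = 8/(-2 - 4/T)
B = 163/102 (B = -163*(-1/102) = 163/102 ≈ 1.5980)
(d(-3) + B)**2 = (-4*(-3)/(2 - 3) + 163/102)**2 = (-4*(-3)/(-1) + 163/102)**2 = (-4*(-3)*(-1) + 163/102)**2 = (-12 + 163/102)**2 = (-1061/102)**2 = 1125721/10404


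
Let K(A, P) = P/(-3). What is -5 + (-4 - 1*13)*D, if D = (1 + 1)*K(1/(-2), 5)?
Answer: 155/3 ≈ 51.667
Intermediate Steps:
K(A, P) = -P/3 (K(A, P) = P*(-1/3) = -P/3)
D = -10/3 (D = (1 + 1)*(-1/3*5) = 2*(-5/3) = -10/3 ≈ -3.3333)
-5 + (-4 - 1*13)*D = -5 + (-4 - 1*13)*(-10/3) = -5 + (-4 - 13)*(-10/3) = -5 - 17*(-10/3) = -5 + 170/3 = 155/3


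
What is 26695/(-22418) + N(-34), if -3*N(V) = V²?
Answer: -25995293/67254 ≈ -386.52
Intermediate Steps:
N(V) = -V²/3
26695/(-22418) + N(-34) = 26695/(-22418) - ⅓*(-34)² = 26695*(-1/22418) - ⅓*1156 = -26695/22418 - 1156/3 = -25995293/67254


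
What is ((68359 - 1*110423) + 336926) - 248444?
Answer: 46418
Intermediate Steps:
((68359 - 1*110423) + 336926) - 248444 = ((68359 - 110423) + 336926) - 248444 = (-42064 + 336926) - 248444 = 294862 - 248444 = 46418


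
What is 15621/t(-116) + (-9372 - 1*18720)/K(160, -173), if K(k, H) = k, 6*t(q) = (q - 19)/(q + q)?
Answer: 3861463/24 ≈ 1.6089e+5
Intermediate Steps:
t(q) = (-19 + q)/(12*q) (t(q) = ((q - 19)/(q + q))/6 = ((-19 + q)/((2*q)))/6 = ((-19 + q)*(1/(2*q)))/6 = ((-19 + q)/(2*q))/6 = (-19 + q)/(12*q))
15621/t(-116) + (-9372 - 1*18720)/K(160, -173) = 15621/(((1/12)*(-19 - 116)/(-116))) + (-9372 - 1*18720)/160 = 15621/(((1/12)*(-1/116)*(-135))) + (-9372 - 18720)*(1/160) = 15621/(45/464) - 28092*1/160 = 15621*(464/45) - 7023/40 = 2416048/15 - 7023/40 = 3861463/24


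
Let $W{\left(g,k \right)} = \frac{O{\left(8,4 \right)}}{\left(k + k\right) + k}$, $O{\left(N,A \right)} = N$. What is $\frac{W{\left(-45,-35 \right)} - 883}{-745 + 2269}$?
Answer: $- \frac{92723}{160020} \approx -0.57945$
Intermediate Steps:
$W{\left(g,k \right)} = \frac{8}{3 k}$ ($W{\left(g,k \right)} = \frac{8}{\left(k + k\right) + k} = \frac{8}{2 k + k} = \frac{8}{3 k}$)
$\frac{W{\left(-45,-35 \right)} - 883}{-745 + 2269} = \frac{\frac{8}{3 \left(-35\right)} - 883}{-745 + 2269} = \frac{\frac{8}{3} \left(- \frac{1}{35}\right) - 883}{1524} = \left(- \frac{8}{105} - 883\right) \frac{1}{1524} = \left(- \frac{92723}{105}\right) \frac{1}{1524} = - \frac{92723}{160020}$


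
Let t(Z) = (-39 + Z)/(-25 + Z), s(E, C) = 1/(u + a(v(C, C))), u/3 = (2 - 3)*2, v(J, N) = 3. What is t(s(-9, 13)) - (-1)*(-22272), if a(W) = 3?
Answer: -846277/38 ≈ -22270.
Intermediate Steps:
u = -6 (u = 3*((2 - 3)*2) = 3*(-1*2) = 3*(-2) = -6)
s(E, C) = -⅓ (s(E, C) = 1/(-6 + 3) = 1/(-3) = -⅓)
t(Z) = (-39 + Z)/(-25 + Z)
t(s(-9, 13)) - (-1)*(-22272) = (-39 - ⅓)/(-25 - ⅓) - (-1)*(-22272) = -118/3/(-76/3) - 1*22272 = -3/76*(-118/3) - 22272 = 59/38 - 22272 = -846277/38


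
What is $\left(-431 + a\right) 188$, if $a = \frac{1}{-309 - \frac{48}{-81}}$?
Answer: $- \frac{674725232}{8327} \approx -81029.0$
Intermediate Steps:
$a = - \frac{27}{8327}$ ($a = \frac{1}{-309 - - \frac{16}{27}} = \frac{1}{-309 + \frac{16}{27}} = \frac{1}{- \frac{8327}{27}} = - \frac{27}{8327} \approx -0.0032425$)
$\left(-431 + a\right) 188 = \left(-431 - \frac{27}{8327}\right) 188 = \left(- \frac{3588964}{8327}\right) 188 = - \frac{674725232}{8327}$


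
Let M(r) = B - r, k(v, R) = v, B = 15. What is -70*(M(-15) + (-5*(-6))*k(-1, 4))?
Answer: 0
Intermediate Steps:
M(r) = 15 - r
-70*(M(-15) + (-5*(-6))*k(-1, 4)) = -70*((15 - 1*(-15)) - 5*(-6)*(-1)) = -70*((15 + 15) + 30*(-1)) = -70*(30 - 30) = -70*0 = 0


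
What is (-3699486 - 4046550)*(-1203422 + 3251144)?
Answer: -15861728329992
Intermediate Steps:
(-3699486 - 4046550)*(-1203422 + 3251144) = -7746036*2047722 = -15861728329992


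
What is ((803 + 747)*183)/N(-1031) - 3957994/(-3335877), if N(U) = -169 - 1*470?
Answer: -104854705876/236847267 ≈ -442.71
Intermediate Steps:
N(U) = -639 (N(U) = -169 - 470 = -639)
((803 + 747)*183)/N(-1031) - 3957994/(-3335877) = ((803 + 747)*183)/(-639) - 3957994/(-3335877) = (1550*183)*(-1/639) - 3957994*(-1/3335877) = 283650*(-1/639) + 3957994/3335877 = -94550/213 + 3957994/3335877 = -104854705876/236847267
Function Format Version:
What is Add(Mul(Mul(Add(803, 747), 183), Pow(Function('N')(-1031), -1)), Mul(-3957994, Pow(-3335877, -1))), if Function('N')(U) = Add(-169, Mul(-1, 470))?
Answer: Rational(-104854705876, 236847267) ≈ -442.71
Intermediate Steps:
Function('N')(U) = -639 (Function('N')(U) = Add(-169, -470) = -639)
Add(Mul(Mul(Add(803, 747), 183), Pow(Function('N')(-1031), -1)), Mul(-3957994, Pow(-3335877, -1))) = Add(Mul(Mul(Add(803, 747), 183), Pow(-639, -1)), Mul(-3957994, Pow(-3335877, -1))) = Add(Mul(Mul(1550, 183), Rational(-1, 639)), Mul(-3957994, Rational(-1, 3335877))) = Add(Mul(283650, Rational(-1, 639)), Rational(3957994, 3335877)) = Add(Rational(-94550, 213), Rational(3957994, 3335877)) = Rational(-104854705876, 236847267)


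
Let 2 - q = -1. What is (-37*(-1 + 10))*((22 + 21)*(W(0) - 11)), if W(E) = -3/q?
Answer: 171828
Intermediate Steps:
q = 3 (q = 2 - 1*(-1) = 2 + 1 = 3)
W(E) = -1 (W(E) = -3/3 = -3*1/3 = -1)
(-37*(-1 + 10))*((22 + 21)*(W(0) - 11)) = (-37*(-1 + 10))*((22 + 21)*(-1 - 11)) = (-37*9)*(43*(-12)) = -333*(-516) = 171828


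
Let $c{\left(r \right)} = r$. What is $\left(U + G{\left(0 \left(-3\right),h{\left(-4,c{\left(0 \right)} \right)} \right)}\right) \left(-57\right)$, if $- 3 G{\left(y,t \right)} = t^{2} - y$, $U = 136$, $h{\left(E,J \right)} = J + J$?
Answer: $-7752$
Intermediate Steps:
$h{\left(E,J \right)} = 2 J$
$G{\left(y,t \right)} = - \frac{t^{2}}{3} + \frac{y}{3}$ ($G{\left(y,t \right)} = - \frac{t^{2} - y}{3} = - \frac{t^{2}}{3} + \frac{y}{3}$)
$\left(U + G{\left(0 \left(-3\right),h{\left(-4,c{\left(0 \right)} \right)} \right)}\right) \left(-57\right) = \left(136 + \left(- \frac{\left(2 \cdot 0\right)^{2}}{3} + \frac{0 \left(-3\right)}{3}\right)\right) \left(-57\right) = \left(136 + \left(- \frac{0^{2}}{3} + \frac{1}{3} \cdot 0\right)\right) \left(-57\right) = \left(136 + \left(\left(- \frac{1}{3}\right) 0 + 0\right)\right) \left(-57\right) = \left(136 + \left(0 + 0\right)\right) \left(-57\right) = \left(136 + 0\right) \left(-57\right) = 136 \left(-57\right) = -7752$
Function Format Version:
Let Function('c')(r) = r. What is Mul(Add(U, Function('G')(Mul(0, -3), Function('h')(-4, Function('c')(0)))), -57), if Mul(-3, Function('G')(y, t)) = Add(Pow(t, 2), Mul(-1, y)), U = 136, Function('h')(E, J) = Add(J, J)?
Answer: -7752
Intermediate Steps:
Function('h')(E, J) = Mul(2, J)
Function('G')(y, t) = Add(Mul(Rational(-1, 3), Pow(t, 2)), Mul(Rational(1, 3), y)) (Function('G')(y, t) = Mul(Rational(-1, 3), Add(Pow(t, 2), Mul(-1, y))) = Add(Mul(Rational(-1, 3), Pow(t, 2)), Mul(Rational(1, 3), y)))
Mul(Add(U, Function('G')(Mul(0, -3), Function('h')(-4, Function('c')(0)))), -57) = Mul(Add(136, Add(Mul(Rational(-1, 3), Pow(Mul(2, 0), 2)), Mul(Rational(1, 3), Mul(0, -3)))), -57) = Mul(Add(136, Add(Mul(Rational(-1, 3), Pow(0, 2)), Mul(Rational(1, 3), 0))), -57) = Mul(Add(136, Add(Mul(Rational(-1, 3), 0), 0)), -57) = Mul(Add(136, Add(0, 0)), -57) = Mul(Add(136, 0), -57) = Mul(136, -57) = -7752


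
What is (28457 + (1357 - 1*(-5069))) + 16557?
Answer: 51440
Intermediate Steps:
(28457 + (1357 - 1*(-5069))) + 16557 = (28457 + (1357 + 5069)) + 16557 = (28457 + 6426) + 16557 = 34883 + 16557 = 51440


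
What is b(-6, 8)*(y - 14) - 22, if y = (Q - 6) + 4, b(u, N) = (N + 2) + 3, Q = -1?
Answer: -243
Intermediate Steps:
b(u, N) = 5 + N (b(u, N) = (2 + N) + 3 = 5 + N)
y = -3 (y = (-1 - 6) + 4 = -7 + 4 = -3)
b(-6, 8)*(y - 14) - 22 = (5 + 8)*(-3 - 14) - 22 = 13*(-17) - 22 = -221 - 22 = -243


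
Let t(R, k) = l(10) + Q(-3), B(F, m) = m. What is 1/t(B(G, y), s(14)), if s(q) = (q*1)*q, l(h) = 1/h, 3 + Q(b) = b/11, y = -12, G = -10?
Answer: -110/349 ≈ -0.31519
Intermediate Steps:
Q(b) = -3 + b/11
s(q) = q² (s(q) = q*q = q²)
t(R, k) = -349/110 (t(R, k) = 1/10 + (-3 + (1/11)*(-3)) = ⅒ + (-3 - 3/11) = ⅒ - 36/11 = -349/110)
1/t(B(G, y), s(14)) = 1/(-349/110) = -110/349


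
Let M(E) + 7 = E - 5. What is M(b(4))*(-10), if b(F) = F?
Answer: 80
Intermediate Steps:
M(E) = -12 + E (M(E) = -7 + (E - 5) = -7 + (-5 + E) = -12 + E)
M(b(4))*(-10) = (-12 + 4)*(-10) = -8*(-10) = 80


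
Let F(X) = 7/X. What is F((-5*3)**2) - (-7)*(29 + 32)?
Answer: 96082/225 ≈ 427.03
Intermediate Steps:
F((-5*3)**2) - (-7)*(29 + 32) = 7/((-5*3)**2) - (-7)*(29 + 32) = 7/((-15)**2) - (-7)*61 = 7/225 - 1*(-427) = 7*(1/225) + 427 = 7/225 + 427 = 96082/225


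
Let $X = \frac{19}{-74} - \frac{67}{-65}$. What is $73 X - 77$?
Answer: $- \frac{98591}{4810} \approx -20.497$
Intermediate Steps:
$X = \frac{3723}{4810}$ ($X = 19 \left(- \frac{1}{74}\right) - - \frac{67}{65} = - \frac{19}{74} + \frac{67}{65} = \frac{3723}{4810} \approx 0.77401$)
$73 X - 77 = 73 \cdot \frac{3723}{4810} - 77 = \frac{271779}{4810} - 77 = - \frac{98591}{4810}$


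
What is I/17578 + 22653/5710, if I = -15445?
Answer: 77500871/25092595 ≈ 3.0886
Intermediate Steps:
I/17578 + 22653/5710 = -15445/17578 + 22653/5710 = 77500871/25092595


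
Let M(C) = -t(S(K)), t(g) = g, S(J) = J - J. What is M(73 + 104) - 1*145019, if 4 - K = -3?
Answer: -145019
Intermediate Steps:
K = 7 (K = 4 - 1*(-3) = 4 + 3 = 7)
S(J) = 0
M(C) = 0 (M(C) = -1*0 = 0)
M(73 + 104) - 1*145019 = 0 - 1*145019 = 0 - 145019 = -145019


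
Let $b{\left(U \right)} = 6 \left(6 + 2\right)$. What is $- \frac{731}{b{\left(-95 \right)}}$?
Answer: $- \frac{731}{48} \approx -15.229$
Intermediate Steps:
$b{\left(U \right)} = 48$ ($b{\left(U \right)} = 6 \cdot 8 = 48$)
$- \frac{731}{b{\left(-95 \right)}} = - \frac{731}{48}$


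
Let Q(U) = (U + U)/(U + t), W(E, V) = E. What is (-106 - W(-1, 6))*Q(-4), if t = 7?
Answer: 280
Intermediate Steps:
Q(U) = 2*U/(7 + U) (Q(U) = (U + U)/(U + 7) = (2*U)/(7 + U) = 2*U/(7 + U))
(-106 - W(-1, 6))*Q(-4) = (-106 - 1*(-1))*(2*(-4)/(7 - 4)) = (-106 + 1)*(2*(-4)/3) = -210*(-4)/3 = -105*(-8/3) = 280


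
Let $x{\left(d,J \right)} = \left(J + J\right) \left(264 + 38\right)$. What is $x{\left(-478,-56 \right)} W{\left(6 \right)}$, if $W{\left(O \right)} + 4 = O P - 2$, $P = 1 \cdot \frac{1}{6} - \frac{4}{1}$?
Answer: $980896$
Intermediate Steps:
$P = - \frac{23}{6}$ ($P = 1 \cdot \frac{1}{6} - 4 = \frac{1}{6} - 4 = - \frac{23}{6} \approx -3.8333$)
$x{\left(d,J \right)} = 604 J$ ($x{\left(d,J \right)} = 2 J 302 = 604 J$)
$W{\left(O \right)} = -6 - \frac{23 O}{6}$ ($W{\left(O \right)} = -4 + \left(O \left(- \frac{23}{6}\right) - 2\right) = -4 - \left(2 + \frac{23 O}{6}\right) = -6 - \frac{23 O}{6}$)
$x{\left(-478,-56 \right)} W{\left(6 \right)} = 604 \left(-56\right) \left(-6 - 23\right) = - 33824 \left(-6 - 23\right) = \left(-33824\right) \left(-29\right) = 980896$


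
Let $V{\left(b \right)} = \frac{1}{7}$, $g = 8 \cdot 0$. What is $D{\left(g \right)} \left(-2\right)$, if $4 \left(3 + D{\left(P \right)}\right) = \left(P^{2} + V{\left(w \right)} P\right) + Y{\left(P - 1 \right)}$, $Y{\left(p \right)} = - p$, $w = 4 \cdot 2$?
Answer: $\frac{11}{2} \approx 5.5$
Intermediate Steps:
$w = 8$
$g = 0$
$V{\left(b \right)} = \frac{1}{7}$
$D{\left(P \right)} = - \frac{11}{4} - \frac{3 P}{14} + \frac{P^{2}}{4}$ ($D{\left(P \right)} = -3 + \frac{\left(P^{2} + \frac{P}{7}\right) - \left(P - 1\right)}{4} = -3 + \frac{\left(P^{2} + \frac{P}{7}\right) - \left(-1 + P\right)}{4} = -3 + \frac{1 + P^{2} - \frac{6 P}{7}}{4} = -3 + \left(\frac{1}{4} - \frac{3 P}{14} + \frac{P^{2}}{4}\right) = - \frac{11}{4} - \frac{3 P}{14} + \frac{P^{2}}{4}$)
$D{\left(g \right)} \left(-2\right) = \left(- \frac{11}{4} - 0 + \frac{0^{2}}{4}\right) \left(-2\right) = \left(- \frac{11}{4} + 0 + \frac{1}{4} \cdot 0\right) \left(-2\right) = \left(- \frac{11}{4} + 0 + 0\right) \left(-2\right) = \left(- \frac{11}{4}\right) \left(-2\right) = \frac{11}{2}$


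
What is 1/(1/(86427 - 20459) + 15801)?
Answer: 65968/1042360369 ≈ 6.3287e-5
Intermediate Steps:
1/(1/(86427 - 20459) + 15801) = 1/(1/65968 + 15801) = 1/(1042360369/65968) = 65968/1042360369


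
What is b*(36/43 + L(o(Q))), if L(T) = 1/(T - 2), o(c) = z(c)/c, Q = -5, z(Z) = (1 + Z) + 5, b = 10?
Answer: 1810/473 ≈ 3.8266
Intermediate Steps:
z(Z) = 6 + Z
o(c) = (6 + c)/c
L(T) = 1/(-2 + T)
b*(36/43 + L(o(Q))) = 10*(36/43 + 1/(-2 + (6 - 5)/(-5))) = 10*(36*(1/43) + 1/(-2 - ⅕*1)) = 10*(36/43 + 1/(-2 - ⅕)) = 10*(36/43 + 1/(-11/5)) = 10*(36/43 - 5/11) = 10*(181/473) = 1810/473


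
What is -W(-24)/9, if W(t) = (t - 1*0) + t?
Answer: 16/3 ≈ 5.3333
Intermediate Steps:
W(t) = 2*t (W(t) = (t + 0) + t = t + t = 2*t)
-W(-24)/9 = -2*(-24)/9 = -(-48)/9 = -1*(-16/3) = 16/3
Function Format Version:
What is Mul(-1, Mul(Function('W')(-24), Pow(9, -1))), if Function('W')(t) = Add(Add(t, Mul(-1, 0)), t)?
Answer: Rational(16, 3) ≈ 5.3333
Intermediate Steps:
Function('W')(t) = Mul(2, t) (Function('W')(t) = Add(Add(t, 0), t) = Add(t, t) = Mul(2, t))
Mul(-1, Mul(Function('W')(-24), Pow(9, -1))) = Mul(-1, Mul(Mul(2, -24), Pow(9, -1))) = Mul(-1, Mul(-48, Rational(1, 9))) = Mul(-1, Rational(-16, 3)) = Rational(16, 3)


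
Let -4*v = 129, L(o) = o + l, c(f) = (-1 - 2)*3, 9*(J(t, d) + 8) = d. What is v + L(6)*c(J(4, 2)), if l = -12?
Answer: 87/4 ≈ 21.750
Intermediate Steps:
J(t, d) = -8 + d/9
c(f) = -9 (c(f) = -3*3 = -9)
L(o) = -12 + o (L(o) = o - 12 = -12 + o)
v = -129/4 (v = -¼*129 = -129/4 ≈ -32.250)
v + L(6)*c(J(4, 2)) = -129/4 + (-12 + 6)*(-9) = -129/4 - 6*(-9) = -129/4 + 54 = 87/4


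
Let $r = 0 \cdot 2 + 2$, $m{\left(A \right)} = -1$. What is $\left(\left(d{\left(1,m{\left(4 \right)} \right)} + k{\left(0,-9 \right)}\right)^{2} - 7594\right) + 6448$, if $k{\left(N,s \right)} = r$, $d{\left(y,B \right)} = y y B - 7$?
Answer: $-1110$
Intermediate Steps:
$d{\left(y,B \right)} = -7 + B y^{2}$ ($d{\left(y,B \right)} = y^{2} B - 7 = B y^{2} - 7 = -7 + B y^{2}$)
$r = 2$ ($r = 0 + 2 = 2$)
$k{\left(N,s \right)} = 2$
$\left(\left(d{\left(1,m{\left(4 \right)} \right)} + k{\left(0,-9 \right)}\right)^{2} - 7594\right) + 6448 = \left(\left(\left(-7 - 1^{2}\right) + 2\right)^{2} - 7594\right) + 6448 = \left(\left(\left(-7 - 1\right) + 2\right)^{2} - 7594\right) + 6448 = \left(\left(-8 + 2\right)^{2} - 7594\right) + 6448 = \left(\left(-6\right)^{2} - 7594\right) + 6448 = \left(36 - 7594\right) + 6448 = -7558 + 6448 = -1110$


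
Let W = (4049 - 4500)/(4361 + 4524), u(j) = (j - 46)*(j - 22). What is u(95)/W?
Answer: -31781645/451 ≈ -70469.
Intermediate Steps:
u(j) = (-46 + j)*(-22 + j)
W = -451/8885 ≈ -0.050760
u(95)/W = (1012 + 95**2 - 68*95)/(-451/8885) = (1012 + 9025 - 6460)*(-8885/451) = 3577*(-8885/451) = -31781645/451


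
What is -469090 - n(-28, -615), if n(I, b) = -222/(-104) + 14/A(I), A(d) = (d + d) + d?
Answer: -73178347/156 ≈ -4.6909e+5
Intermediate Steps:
A(d) = 3*d (A(d) = 2*d + d = 3*d)
n(I, b) = 111/52 + 14/(3*I) (n(I, b) = -222/(-104) + 14/((3*I)) = -222*(-1/104) + 14*(1/(3*I)) = 111/52 + 14/(3*I))
-469090 - n(-28, -615) = -469090 - (728 + 333*(-28))/(156*(-28)) = -469090 - (-1)*(728 - 9324)/(156*28) = -469090 - (-1)*(-8596)/(156*28) = -469090 - 1*307/156 = -469090 - 307/156 = -73178347/156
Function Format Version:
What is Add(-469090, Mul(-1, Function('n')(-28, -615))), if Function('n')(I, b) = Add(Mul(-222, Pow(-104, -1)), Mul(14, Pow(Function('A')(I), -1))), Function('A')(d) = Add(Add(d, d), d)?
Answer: Rational(-73178347, 156) ≈ -4.6909e+5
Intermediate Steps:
Function('A')(d) = Mul(3, d) (Function('A')(d) = Add(Mul(2, d), d) = Mul(3, d))
Function('n')(I, b) = Add(Rational(111, 52), Mul(Rational(14, 3), Pow(I, -1))) (Function('n')(I, b) = Add(Mul(-222, Pow(-104, -1)), Mul(14, Pow(Mul(3, I), -1))) = Add(Mul(-222, Rational(-1, 104)), Mul(14, Mul(Rational(1, 3), Pow(I, -1)))) = Add(Rational(111, 52), Mul(Rational(14, 3), Pow(I, -1))))
Add(-469090, Mul(-1, Function('n')(-28, -615))) = Add(-469090, Mul(-1, Mul(Rational(1, 156), Pow(-28, -1), Add(728, Mul(333, -28))))) = Add(-469090, Mul(-1, Mul(Rational(1, 156), Rational(-1, 28), Add(728, -9324)))) = Add(-469090, Mul(-1, Mul(Rational(1, 156), Rational(-1, 28), -8596))) = Add(-469090, Mul(-1, Rational(307, 156))) = Add(-469090, Rational(-307, 156)) = Rational(-73178347, 156)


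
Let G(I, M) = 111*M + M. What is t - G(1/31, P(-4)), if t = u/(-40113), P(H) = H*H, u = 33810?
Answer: -23972102/13371 ≈ -1792.8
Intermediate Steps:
P(H) = H**2
G(I, M) = 112*M
t = -11270/13371 (t = 33810/(-40113) = 33810*(-1/40113) = -11270/13371 ≈ -0.84287)
t - G(1/31, P(-4)) = -11270/13371 - 112*(-4)**2 = -11270/13371 - 112*16 = -11270/13371 - 1*1792 = -11270/13371 - 1792 = -23972102/13371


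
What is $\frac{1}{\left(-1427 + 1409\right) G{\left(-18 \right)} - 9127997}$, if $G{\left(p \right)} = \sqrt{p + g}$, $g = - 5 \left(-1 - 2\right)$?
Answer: $\frac{i}{- 9127997 i + 18 \sqrt{3}} \approx -1.0955 \cdot 10^{-7} + 3.7418 \cdot 10^{-13} i$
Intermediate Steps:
$g = 15$ ($g = \left(-5\right) \left(-3\right) = 15$)
$G{\left(p \right)} = \sqrt{15 + p}$ ($G{\left(p \right)} = \sqrt{p + 15} = \sqrt{15 + p}$)
$\frac{1}{\left(-1427 + 1409\right) G{\left(-18 \right)} - 9127997} = \frac{1}{\left(-1427 + 1409\right) \sqrt{15 - 18} - 9127997} = \frac{1}{- 18 \sqrt{-3} - 9127997} = \frac{1}{- 18 i \sqrt{3} - 9127997} = \frac{1}{-9127997 - 18 i \sqrt{3}}$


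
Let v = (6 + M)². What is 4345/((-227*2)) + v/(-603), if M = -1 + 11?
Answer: -2736259/273762 ≈ -9.9950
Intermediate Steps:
M = 10
v = 256 (v = (6 + 10)² = 16² = 256)
4345/((-227*2)) + v/(-603) = 4345/((-227*2)) + 256/(-603) = 4345/(-454) + 256*(-1/603) = 4345*(-1/454) - 256/603 = -4345/454 - 256/603 = -2736259/273762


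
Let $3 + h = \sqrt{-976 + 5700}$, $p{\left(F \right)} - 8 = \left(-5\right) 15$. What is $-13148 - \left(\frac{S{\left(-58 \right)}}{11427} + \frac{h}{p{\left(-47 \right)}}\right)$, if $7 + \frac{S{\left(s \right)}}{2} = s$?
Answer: $- \frac{774327131}{58893} + \frac{2 \sqrt{1181}}{67} \approx -13147.0$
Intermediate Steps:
$S{\left(s \right)} = -14 + 2 s$
$p{\left(F \right)} = -67$ ($p{\left(F \right)} = 8 - 75 = -67$)
$h = -3 + 2 \sqrt{1181}$ ($h = -3 + \sqrt{-976 + 5700} = -3 + \sqrt{4724} = -3 + 2 \sqrt{1181} \approx 65.731$)
$-13148 - \left(\frac{S{\left(-58 \right)}}{11427} + \frac{h}{p{\left(-47 \right)}}\right) = -13148 - \left(\frac{-14 + 2 \left(-58\right)}{11427} + \frac{-3 + 2 \sqrt{1181}}{-67}\right) = -13148 - \left(\left(-14 - 116\right) \frac{1}{11427} + \left(-3 + 2 \sqrt{1181}\right) \left(- \frac{1}{67}\right)\right) = -13148 - \left(\left(-130\right) \frac{1}{11427} + \left(\frac{3}{67} - \frac{2 \sqrt{1181}}{67}\right)\right) = -13148 - \left(- \frac{10}{879} + \left(\frac{3}{67} - \frac{2 \sqrt{1181}}{67}\right)\right) = -13148 - \left(\frac{1967}{58893} - \frac{2 \sqrt{1181}}{67}\right) = - \frac{774327131}{58893} + \frac{2 \sqrt{1181}}{67}$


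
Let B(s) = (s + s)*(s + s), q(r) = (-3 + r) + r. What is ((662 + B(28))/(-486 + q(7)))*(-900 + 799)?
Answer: 383598/475 ≈ 807.57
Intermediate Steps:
q(r) = -3 + 2*r
B(s) = 4*s² (B(s) = (2*s)*(2*s) = 4*s²)
((662 + B(28))/(-486 + q(7)))*(-900 + 799) = ((662 + 4*28²)/(-486 + (-3 + 2*7)))*(-900 + 799) = ((662 + 4*784)/(-486 + (-3 + 14)))*(-101) = ((662 + 3136)/(-486 + 11))*(-101) = (3798/(-475))*(-101) = (3798*(-1/475))*(-101) = -3798/475*(-101) = 383598/475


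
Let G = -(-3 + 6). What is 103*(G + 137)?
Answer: 13802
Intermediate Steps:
G = -3 (G = -1*3 = -3)
103*(G + 137) = 103*(-3 + 137) = 103*134 = 13802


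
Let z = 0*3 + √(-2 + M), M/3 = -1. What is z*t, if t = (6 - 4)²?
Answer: 4*I*√5 ≈ 8.9443*I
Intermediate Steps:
M = -3 (M = 3*(-1) = -3)
t = 4 (t = 2² = 4)
z = I*√5 (z = 0*3 + √(-2 - 3) = 0 + √(-5) = 0 + I*√5 = I*√5 ≈ 2.2361*I)
z*t = (I*√5)*4 = 4*I*√5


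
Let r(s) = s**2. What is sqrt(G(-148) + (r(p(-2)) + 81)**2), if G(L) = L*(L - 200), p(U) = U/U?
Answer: 2*sqrt(14557) ≈ 241.30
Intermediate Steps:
p(U) = 1
G(L) = L*(-200 + L)
sqrt(G(-148) + (r(p(-2)) + 81)**2) = sqrt(-148*(-200 - 148) + (1**2 + 81)**2) = sqrt(-148*(-348) + (1 + 81)**2) = sqrt(51504 + 82**2) = sqrt(51504 + 6724) = sqrt(58228) = 2*sqrt(14557)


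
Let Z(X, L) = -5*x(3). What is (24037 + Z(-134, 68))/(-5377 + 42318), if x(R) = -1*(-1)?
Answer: 24032/36941 ≈ 0.65055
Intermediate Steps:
x(R) = 1
Z(X, L) = -5 (Z(X, L) = -5*1 = -5)
(24037 + Z(-134, 68))/(-5377 + 42318) = (24037 - 5)/(-5377 + 42318) = 24032/36941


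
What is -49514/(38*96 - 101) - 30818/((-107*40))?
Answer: -51304237/7590580 ≈ -6.7589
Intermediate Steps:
-49514/(38*96 - 101) - 30818/((-107*40)) = -49514/(3648 - 101) - 30818/(-4280) = -49514/3547 - 30818*(-1/4280) = -49514*1/3547 + 15409/2140 = -49514/3547 + 15409/2140 = -51304237/7590580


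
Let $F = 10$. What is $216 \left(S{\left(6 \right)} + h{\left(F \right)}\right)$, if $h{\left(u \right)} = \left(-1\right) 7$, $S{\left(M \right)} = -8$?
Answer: $-3240$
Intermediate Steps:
$h{\left(u \right)} = -7$
$216 \left(S{\left(6 \right)} + h{\left(F \right)}\right) = 216 \left(-8 - 7\right) = 216 \left(-15\right) = -3240$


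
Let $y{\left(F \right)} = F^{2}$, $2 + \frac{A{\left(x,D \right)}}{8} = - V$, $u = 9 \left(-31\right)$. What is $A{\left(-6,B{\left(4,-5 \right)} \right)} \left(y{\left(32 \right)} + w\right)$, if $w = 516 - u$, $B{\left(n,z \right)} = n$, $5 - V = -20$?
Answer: $-392904$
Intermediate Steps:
$u = -279$
$V = 25$ ($V = 5 - -20 = 5 + 20 = 25$)
$A{\left(x,D \right)} = -216$ ($A{\left(x,D \right)} = -16 + 8 \left(\left(-1\right) 25\right) = -16 + 8 \left(-25\right) = -16 - 200 = -216$)
$w = 795$ ($w = 516 - -279 = 516 + 279 = 795$)
$A{\left(-6,B{\left(4,-5 \right)} \right)} \left(y{\left(32 \right)} + w\right) = - 216 \left(32^{2} + 795\right) = - 216 \left(1024 + 795\right) = \left(-216\right) 1819 = -392904$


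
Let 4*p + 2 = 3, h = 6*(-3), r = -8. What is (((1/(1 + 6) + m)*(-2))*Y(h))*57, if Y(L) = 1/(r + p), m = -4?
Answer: -12312/217 ≈ -56.737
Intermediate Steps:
h = -18
p = ¼ (p = -½ + (¼)*3 = -½ + ¾ = ¼ ≈ 0.25000)
Y(L) = -4/31 (Y(L) = 1/(-8 + ¼) = 1/(-31/4) = -4/31)
(((1/(1 + 6) + m)*(-2))*Y(h))*57 = (((1/(1 + 6) - 4)*(-2))*(-4/31))*57 = (((1/7 - 4)*(-2))*(-4/31))*57 = (((⅐ - 4)*(-2))*(-4/31))*57 = (-27/7*(-2)*(-4/31))*57 = ((54/7)*(-4/31))*57 = -216/217*57 = -12312/217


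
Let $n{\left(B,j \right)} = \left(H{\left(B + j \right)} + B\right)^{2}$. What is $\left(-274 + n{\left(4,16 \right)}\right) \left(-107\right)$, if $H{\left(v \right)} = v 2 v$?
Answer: $-69137194$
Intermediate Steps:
$H{\left(v \right)} = 2 v^{2}$ ($H{\left(v \right)} = 2 v v = 2 v^{2}$)
$n{\left(B,j \right)} = \left(B + 2 \left(B + j\right)^{2}\right)^{2}$ ($n{\left(B,j \right)} = \left(2 \left(B + j\right)^{2} + B\right)^{2} = \left(B + 2 \left(B + j\right)^{2}\right)^{2}$)
$\left(-274 + n{\left(4,16 \right)}\right) \left(-107\right) = \left(-274 + \left(4 + 2 \left(4 + 16\right)^{2}\right)^{2}\right) \left(-107\right) = \left(-274 + \left(4 + 2 \cdot 20^{2}\right)^{2}\right) \left(-107\right) = \left(-274 + \left(4 + 2 \cdot 400\right)^{2}\right) \left(-107\right) = \left(-274 + \left(4 + 800\right)^{2}\right) \left(-107\right) = \left(-274 + 804^{2}\right) \left(-107\right) = \left(-274 + 646416\right) \left(-107\right) = 646142 \left(-107\right) = -69137194$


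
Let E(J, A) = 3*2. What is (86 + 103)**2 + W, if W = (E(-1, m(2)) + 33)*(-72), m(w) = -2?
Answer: 32913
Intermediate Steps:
E(J, A) = 6
W = -2808 (W = (6 + 33)*(-72) = 39*(-72) = -2808)
(86 + 103)**2 + W = (86 + 103)**2 - 2808 = 189**2 - 2808 = 35721 - 2808 = 32913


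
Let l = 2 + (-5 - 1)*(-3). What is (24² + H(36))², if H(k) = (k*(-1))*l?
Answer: 20736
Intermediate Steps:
l = 20 (l = 2 - 6*(-3) = 2 + 18 = 20)
H(k) = -20*k (H(k) = (k*(-1))*20 = -k*20 = -20*k)
(24² + H(36))² = (24² - 20*36)² = (576 - 720)² = (-144)² = 20736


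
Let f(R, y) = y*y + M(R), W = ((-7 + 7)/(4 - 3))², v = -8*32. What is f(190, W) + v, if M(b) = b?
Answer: -66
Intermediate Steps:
v = -256
W = 0 (W = (0/1)² = (0*1)² = 0² = 0)
f(R, y) = R + y² (f(R, y) = y*y + R = y² + R = R + y²)
f(190, W) + v = (190 + 0²) - 256 = (190 + 0) - 256 = 190 - 256 = -66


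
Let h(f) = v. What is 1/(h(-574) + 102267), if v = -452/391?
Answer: 391/39985945 ≈ 9.7784e-6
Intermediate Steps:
v = -452/391 (v = -452*1/391 = -452/391 ≈ -1.1560)
h(f) = -452/391
1/(h(-574) + 102267) = 1/(-452/391 + 102267) = 1/(39985945/391) = 391/39985945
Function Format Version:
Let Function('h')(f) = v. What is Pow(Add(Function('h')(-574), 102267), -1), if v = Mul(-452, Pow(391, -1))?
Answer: Rational(391, 39985945) ≈ 9.7784e-6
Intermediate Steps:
v = Rational(-452, 391) (v = Mul(-452, Rational(1, 391)) = Rational(-452, 391) ≈ -1.1560)
Function('h')(f) = Rational(-452, 391)
Pow(Add(Function('h')(-574), 102267), -1) = Pow(Add(Rational(-452, 391), 102267), -1) = Pow(Rational(39985945, 391), -1) = Rational(391, 39985945)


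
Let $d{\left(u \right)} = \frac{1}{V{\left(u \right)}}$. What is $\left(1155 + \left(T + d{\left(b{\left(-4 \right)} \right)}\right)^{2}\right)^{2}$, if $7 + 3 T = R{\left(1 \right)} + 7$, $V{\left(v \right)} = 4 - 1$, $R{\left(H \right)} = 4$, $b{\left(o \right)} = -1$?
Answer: $\frac{108576400}{81} \approx 1.3405 \cdot 10^{6}$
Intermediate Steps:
$V{\left(v \right)} = 3$
$T = \frac{4}{3}$ ($T = - \frac{7}{3} + \frac{4 + 7}{3} = - \frac{7}{3} + \frac{1}{3} \cdot 11 = - \frac{7}{3} + \frac{11}{3} = \frac{4}{3} \approx 1.3333$)
$d{\left(u \right)} = \frac{1}{3}$
$\left(1155 + \left(T + d{\left(b{\left(-4 \right)} \right)}\right)^{2}\right)^{2} = \left(1155 + \left(\frac{4}{3} + \frac{1}{3}\right)^{2}\right)^{2} = \left(1155 + \left(\frac{5}{3}\right)^{2}\right)^{2} = \left(1155 + \frac{25}{9}\right)^{2} = \left(\frac{10420}{9}\right)^{2} = \frac{108576400}{81}$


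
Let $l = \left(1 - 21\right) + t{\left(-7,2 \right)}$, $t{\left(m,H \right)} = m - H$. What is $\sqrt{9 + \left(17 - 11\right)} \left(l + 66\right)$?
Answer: $37 \sqrt{15} \approx 143.3$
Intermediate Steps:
$l = -29$ ($l = \left(1 - 21\right) - 9 = -20 - 9 = -29$)
$\sqrt{9 + \left(17 - 11\right)} \left(l + 66\right) = \sqrt{9 + \left(17 - 11\right)} \left(-29 + 66\right) = \sqrt{9 + \left(17 - 11\right)} 37 = \sqrt{9 + 6} \cdot 37 = \sqrt{15} \cdot 37 = 37 \sqrt{15}$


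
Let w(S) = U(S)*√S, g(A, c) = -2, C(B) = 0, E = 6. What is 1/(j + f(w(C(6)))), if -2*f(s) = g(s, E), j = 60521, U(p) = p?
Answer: 1/60522 ≈ 1.6523e-5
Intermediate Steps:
w(S) = S^(3/2) (w(S) = S*√S = S^(3/2))
f(s) = 1 (f(s) = -½*(-2) = 1)
1/(j + f(w(C(6)))) = 1/(60521 + 1) = 1/60522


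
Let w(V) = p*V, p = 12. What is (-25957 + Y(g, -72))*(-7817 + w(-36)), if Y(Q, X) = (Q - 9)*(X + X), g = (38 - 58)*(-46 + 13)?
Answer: 987413549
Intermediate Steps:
g = 660 (g = -20*(-33) = 660)
w(V) = 12*V
Y(Q, X) = 2*X*(-9 + Q) (Y(Q, X) = (-9 + Q)*(2*X) = 2*X*(-9 + Q))
(-25957 + Y(g, -72))*(-7817 + w(-36)) = (-25957 + 2*(-72)*(-9 + 660))*(-7817 + 12*(-36)) = (-25957 + 2*(-72)*651)*(-7817 - 432) = (-25957 - 93744)*(-8249) = -119701*(-8249) = 987413549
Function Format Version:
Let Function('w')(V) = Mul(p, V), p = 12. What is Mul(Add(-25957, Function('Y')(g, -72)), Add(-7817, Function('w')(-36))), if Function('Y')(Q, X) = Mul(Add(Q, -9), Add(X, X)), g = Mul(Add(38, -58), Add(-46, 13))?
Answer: 987413549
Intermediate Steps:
g = 660 (g = Mul(-20, -33) = 660)
Function('w')(V) = Mul(12, V)
Function('Y')(Q, X) = Mul(2, X, Add(-9, Q)) (Function('Y')(Q, X) = Mul(Add(-9, Q), Mul(2, X)) = Mul(2, X, Add(-9, Q)))
Mul(Add(-25957, Function('Y')(g, -72)), Add(-7817, Function('w')(-36))) = Mul(Add(-25957, Mul(2, -72, Add(-9, 660))), Add(-7817, Mul(12, -36))) = Mul(Add(-25957, Mul(2, -72, 651)), Add(-7817, -432)) = Mul(Add(-25957, -93744), -8249) = Mul(-119701, -8249) = 987413549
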